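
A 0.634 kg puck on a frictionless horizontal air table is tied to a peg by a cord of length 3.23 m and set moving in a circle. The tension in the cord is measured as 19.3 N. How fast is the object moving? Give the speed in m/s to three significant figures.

9.92 m/s

T = m v²/r ⇒ v = √(T r / m) = √(19.3 × 3.23 / 0.634) = √98.33 = 9.916 m/s.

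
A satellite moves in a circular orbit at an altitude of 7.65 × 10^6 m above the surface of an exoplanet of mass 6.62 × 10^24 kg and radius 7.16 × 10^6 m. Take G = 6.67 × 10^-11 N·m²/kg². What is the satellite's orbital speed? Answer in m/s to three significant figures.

Orbital radius r = R + h = 7.16 × 10^6 + 7.65 × 10^6 = 1.481 × 10^7 m.
Gravity supplies the centripetal force: G M m / r² = m v² / r, so v = √(GM/r).
v = √(6.67 × 10^-11 × 6.62 × 10^24 / 1.481 × 10^7) = √(2.981 × 10^7) = 5460 m/s.

5460 m/s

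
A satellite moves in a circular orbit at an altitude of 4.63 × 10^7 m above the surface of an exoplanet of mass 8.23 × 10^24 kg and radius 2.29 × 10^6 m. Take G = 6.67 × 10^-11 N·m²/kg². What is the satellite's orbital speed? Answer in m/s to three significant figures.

3360 m/s

Orbital radius r = R + h = 2.29 × 10^6 + 4.63 × 10^7 = 4.859 × 10^7 m.
Gravity supplies the centripetal force: G M m / r² = m v² / r, so v = √(GM/r).
v = √(6.67 × 10^-11 × 8.23 × 10^24 / 4.859 × 10^7) = √(1.130 × 10^7) = 3361 m/s.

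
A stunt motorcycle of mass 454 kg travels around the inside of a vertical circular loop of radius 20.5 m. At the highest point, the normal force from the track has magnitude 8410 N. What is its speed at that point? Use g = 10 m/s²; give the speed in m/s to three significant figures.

24.2 m/s

At the top, N + mg = mv²/r, so v = √(r(N/m + g)) = √(20.5 × (8410/454 + 10.0)) = √(20.5 × 28.52) = √584.7 = 24.18 m/s.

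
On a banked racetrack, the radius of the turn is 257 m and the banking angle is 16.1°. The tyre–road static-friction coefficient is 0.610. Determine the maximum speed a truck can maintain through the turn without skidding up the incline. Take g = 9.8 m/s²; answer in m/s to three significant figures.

At the maximum speed, friction acts down the slope at its limiting value f = μN. Radially (horizontal, toward centre): N sinθ + μN cosθ = mv²/r. Vertically: N cosθ − μN sinθ = mg.
Dividing: v² = r g (sinθ + μcosθ)/(cosθ − μsinθ).
sinθ + μcosθ = 0.2773 + 0.610×0.9608 = 0.8634; cosθ − μsinθ = 0.9608 − 0.610×0.2773 = 0.7916.
v² = 257 × 9.8 × 0.8634/0.7916 = 2747 m²/s², so v = 52.41 m/s.

52.4 m/s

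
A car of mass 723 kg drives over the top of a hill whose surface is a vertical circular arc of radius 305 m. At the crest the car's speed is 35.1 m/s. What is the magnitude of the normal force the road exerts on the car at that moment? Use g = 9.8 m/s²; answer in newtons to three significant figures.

4160 N

At the crest the centripetal acceleration points downward (toward the centre of the arc), so mg − N = mv²/r.
N = m(g − v²/r) = 723 × (9.8 − (35.1)²/305) = 723 × (9.8 − 4.039) = 723 × 5.761 = 4165 N.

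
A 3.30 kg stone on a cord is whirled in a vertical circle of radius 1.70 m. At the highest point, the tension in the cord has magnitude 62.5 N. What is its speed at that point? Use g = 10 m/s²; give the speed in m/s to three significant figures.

At the top, T + mg = mv²/r, so v = √(r(T/m + g)) = √(1.70 × (62.5/3.30 + 10.0)) = √(1.70 × 28.94) = √49.20 = 7.014 m/s.

7.01 m/s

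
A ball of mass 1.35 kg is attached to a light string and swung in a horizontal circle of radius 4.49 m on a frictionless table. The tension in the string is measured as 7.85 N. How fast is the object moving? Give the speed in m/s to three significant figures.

T = m v²/r ⇒ v = √(T r / m) = √(7.85 × 4.49 / 1.35) = √26.11 = 5.110 m/s.

5.11 m/s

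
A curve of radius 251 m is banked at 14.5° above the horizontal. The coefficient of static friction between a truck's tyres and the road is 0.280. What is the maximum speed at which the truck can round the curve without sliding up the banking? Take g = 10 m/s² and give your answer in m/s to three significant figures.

38.2 m/s

At the maximum speed, friction acts down the slope at its limiting value f = μN. Radially (horizontal, toward centre): N sinθ + μN cosθ = mv²/r. Vertically: N cosθ − μN sinθ = mg.
Dividing: v² = r g (sinθ + μcosθ)/(cosθ − μsinθ).
sinθ + μcosθ = 0.2504 + 0.280×0.9681 = 0.5215; cosθ − μsinθ = 0.9681 − 0.280×0.2504 = 0.8980.
v² = 251 × 10.0 × 0.5215/0.8980 = 1457 m²/s², so v = 38.18 m/s.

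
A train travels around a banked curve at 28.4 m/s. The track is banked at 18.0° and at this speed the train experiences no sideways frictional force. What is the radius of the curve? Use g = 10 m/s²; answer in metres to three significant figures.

Frictionless banking: tanθ = v²/(rg), so r = v²/(g tanθ).
r = (28.4)²/(10.0 × tan 18.0°) = 806.6/(10.0 × 0.3249) = 806.6/3.249 = 248.2 m.

248 m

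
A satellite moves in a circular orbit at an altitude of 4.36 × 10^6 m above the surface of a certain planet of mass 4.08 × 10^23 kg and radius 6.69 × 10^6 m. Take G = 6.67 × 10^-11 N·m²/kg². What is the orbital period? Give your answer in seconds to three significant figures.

44200 s

r = R + h = 6.69 × 10^6 + 4.36 × 10^6 = 1.105 × 10^7 m. Gravity provides the centripetal force: G M m / r² = m v² / r ⇒ v = √(GM/r) = 1569 m/s.
T = 2πr/v = 2π × 1.105 × 10^7 / 1569 = 44240 s.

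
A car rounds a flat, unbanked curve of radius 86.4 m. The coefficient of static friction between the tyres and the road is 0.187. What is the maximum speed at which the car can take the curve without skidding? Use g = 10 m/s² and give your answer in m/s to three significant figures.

12.7 m/s

Friction provides the centripetal force on a flat curve. At maximum speed it is at its limiting value: μ_s m g = m v²/r.
Mass cancels: v_max = √(μ_s g r) = √(0.187 × 10.0 × 86.4) = √161.6 = 12.71 m/s.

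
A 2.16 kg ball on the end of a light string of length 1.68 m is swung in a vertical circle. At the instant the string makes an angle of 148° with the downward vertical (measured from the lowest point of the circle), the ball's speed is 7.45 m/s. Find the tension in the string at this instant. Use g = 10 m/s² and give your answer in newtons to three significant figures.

Take the radial direction toward the centre of the circle as positive. The component of the weight along the string toward the centre is −mg cos φ (φ measured from the bottom), so Newton's second law along the string gives T − mg cos φ = m v²/r.
cos 148° = -0.8480, so T = m(v²/r + g cos φ) = 2.16 × ((7.45)²/1.68 + 10.0 × -0.8480) = 2.16 × (33.04 + (-8.480)) = 2.16 × 24.56 = 53.04 N.

53.0 N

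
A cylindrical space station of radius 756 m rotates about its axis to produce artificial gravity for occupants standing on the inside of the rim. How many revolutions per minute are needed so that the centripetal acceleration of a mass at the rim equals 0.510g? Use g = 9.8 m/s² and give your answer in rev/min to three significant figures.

Require ω²r = 0.510g, so ω = √(0.510 × 9.8/756) = 0.08131 rad/s.
In rev/min: ω × 60/(2π) = 0.08131 × 60/(2π) = 0.7764 rev/min.

0.776 rev/min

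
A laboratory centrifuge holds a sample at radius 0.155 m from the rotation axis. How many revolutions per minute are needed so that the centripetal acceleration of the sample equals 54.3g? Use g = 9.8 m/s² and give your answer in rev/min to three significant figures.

560 rev/min

Require ω²r = 54.3g, so ω = √(54.3 × 9.8/0.155) = 58.59 rad/s.
In rev/min: ω × 60/(2π) = 58.59 × 60/(2π) = 559.5 rev/min.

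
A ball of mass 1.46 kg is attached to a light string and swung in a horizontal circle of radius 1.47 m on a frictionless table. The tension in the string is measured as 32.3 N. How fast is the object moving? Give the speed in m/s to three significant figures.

5.70 m/s

T = m v²/r ⇒ v = √(T r / m) = √(32.3 × 1.47 / 1.46) = √32.52 = 5.703 m/s.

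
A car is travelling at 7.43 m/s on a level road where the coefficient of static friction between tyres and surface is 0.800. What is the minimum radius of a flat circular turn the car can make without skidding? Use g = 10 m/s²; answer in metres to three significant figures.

At the limit, μ_s m g = m v²/r, so r_min = v²/(μ_s g) = (7.43)²/(0.800 × 10.0) = 55.20/8.000 = 6.901 m.

6.90 m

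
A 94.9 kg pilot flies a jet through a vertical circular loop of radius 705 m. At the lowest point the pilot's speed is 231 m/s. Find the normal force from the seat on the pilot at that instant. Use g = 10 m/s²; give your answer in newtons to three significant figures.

8130 N

At the lowest point, N points up (toward the centre) and the weight mg points down (away from the centre), so the net inward force is N − mg = mv²/r.
N = m(v²/r + g) = 94.9 × ((231)²/705 + 10.0) = 94.9 × (75.69 + 10.0) = 94.9 × 85.69 = 8132 N.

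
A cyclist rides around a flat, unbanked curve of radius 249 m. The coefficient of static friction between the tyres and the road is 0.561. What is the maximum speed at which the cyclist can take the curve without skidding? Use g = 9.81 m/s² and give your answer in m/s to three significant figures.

Friction provides the centripetal force on a flat curve. At maximum speed it is at its limiting value: μ_s m g = m v²/r.
Mass cancels: v_max = √(μ_s g r) = √(0.561 × 9.81 × 249) = √1370 = 37.02 m/s.

37.0 m/s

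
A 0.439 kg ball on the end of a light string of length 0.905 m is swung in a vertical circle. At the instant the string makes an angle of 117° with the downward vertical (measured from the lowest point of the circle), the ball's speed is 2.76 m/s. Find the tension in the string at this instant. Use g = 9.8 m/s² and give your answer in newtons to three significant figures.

Take the radial direction toward the centre of the circle as positive. The component of the weight along the string toward the centre is −mg cos φ (φ measured from the bottom), so Newton's second law along the string gives T − mg cos φ = m v²/r.
cos 117° = -0.4540, so T = m(v²/r + g cos φ) = 0.439 × ((2.76)²/0.905 + 9.8 × -0.4540) = 0.439 × (8.417 + (-4.449)) = 0.439 × 3.968 = 1.742 N.

1.74 N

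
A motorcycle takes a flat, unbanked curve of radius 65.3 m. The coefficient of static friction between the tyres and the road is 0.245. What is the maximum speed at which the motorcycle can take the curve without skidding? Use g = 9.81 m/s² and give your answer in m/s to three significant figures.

12.5 m/s

On a flat curve, static friction is the only horizontal force, so it must supply the full centripetal force: μ_s m g = m v²/r.
Mass cancels: v_max = √(μ_s g r) = √(0.245 × 9.81 × 65.3) = √156.9 = 12.53 m/s.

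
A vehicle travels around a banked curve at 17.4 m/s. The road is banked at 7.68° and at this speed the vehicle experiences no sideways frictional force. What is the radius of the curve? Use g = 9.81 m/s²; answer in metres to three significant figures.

Frictionless banking: tanθ = v²/(rg), so r = v²/(g tanθ).
r = (17.4)²/(9.81 × tan 7.68°) = 302.8/(9.81 × 0.1348) = 302.8/1.323 = 228.9 m.

229 m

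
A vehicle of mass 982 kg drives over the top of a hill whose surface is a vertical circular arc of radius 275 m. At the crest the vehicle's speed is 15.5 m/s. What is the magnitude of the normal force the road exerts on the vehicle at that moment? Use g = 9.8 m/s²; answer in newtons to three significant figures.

At the crest the centripetal acceleration points downward (toward the centre of the arc), so mg − N = mv²/r.
N = m(g − v²/r) = 982 × (9.8 − (15.5)²/275) = 982 × (9.8 − 0.8736) = 982 × 8.926 = 8766 N.

8770 N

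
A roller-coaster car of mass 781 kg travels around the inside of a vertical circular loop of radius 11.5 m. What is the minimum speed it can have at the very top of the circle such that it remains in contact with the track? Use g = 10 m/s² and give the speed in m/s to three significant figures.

At the top, both weight mg and N point toward the centre: N + mg = mv²/r.
At minimum speed N → 0, so mg = mv_min²/r ⇒ v_min = √(g r) = √(10.0 × 11.5) = 10.72 m/s.

10.7 m/s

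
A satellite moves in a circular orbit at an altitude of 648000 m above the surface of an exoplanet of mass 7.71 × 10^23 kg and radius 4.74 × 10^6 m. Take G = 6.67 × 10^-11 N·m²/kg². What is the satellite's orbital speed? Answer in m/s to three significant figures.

3090 m/s

Orbital radius r = R + h = 4.74 × 10^6 + 648000 = 5.388 × 10^6 m.
Gravity supplies the centripetal force: G M m / r² = m v² / r, so v = √(GM/r).
v = √(6.67 × 10^-11 × 7.71 × 10^23 / 5.388 × 10^6) = √(9.544 × 10^6) = 3089 m/s.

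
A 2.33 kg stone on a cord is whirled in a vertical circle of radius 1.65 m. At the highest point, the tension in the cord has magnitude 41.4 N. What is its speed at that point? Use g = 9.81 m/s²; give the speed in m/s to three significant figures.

6.75 m/s

At the top, T + mg = mv²/r, so v = √(r(T/m + g)) = √(1.65 × (41.4/2.33 + 9.81)) = √(1.65 × 27.58) = √45.50 = 6.746 m/s.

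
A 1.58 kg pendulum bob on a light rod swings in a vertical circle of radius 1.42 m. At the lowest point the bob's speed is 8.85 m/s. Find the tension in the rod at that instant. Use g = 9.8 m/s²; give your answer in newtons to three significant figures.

103 N

At the lowest point, T points up (toward the centre) and the weight mg points down (away from the centre), so the net inward force is T − mg = mv²/r.
T = m(v²/r + g) = 1.58 × ((8.85)²/1.42 + 9.8) = 1.58 × (55.16 + 9.8) = 1.58 × 64.96 = 102.6 N.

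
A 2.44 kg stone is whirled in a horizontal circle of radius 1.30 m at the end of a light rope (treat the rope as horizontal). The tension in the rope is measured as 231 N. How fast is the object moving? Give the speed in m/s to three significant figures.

11.1 m/s

T = m v²/r ⇒ v = √(T r / m) = √(231 × 1.30 / 2.44) = √123.1 = 11.09 m/s.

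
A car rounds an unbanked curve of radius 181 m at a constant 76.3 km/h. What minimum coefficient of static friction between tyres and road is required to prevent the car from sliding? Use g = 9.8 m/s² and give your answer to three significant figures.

v = 76.3/3.6 = 21.19 m/s.
Friction provides the centripetal force: μ_s m g = m v²/r, so μ_s = v²/(g r) = (21.19)²/(9.8 × 181) = 449.2/1774 = 0.2532.

0.253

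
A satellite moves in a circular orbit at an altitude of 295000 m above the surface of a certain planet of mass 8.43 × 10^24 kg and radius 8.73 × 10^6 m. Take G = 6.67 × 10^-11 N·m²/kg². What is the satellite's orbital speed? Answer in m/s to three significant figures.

Orbital radius r = R + h = 8.73 × 10^6 + 295000 = 9.025 × 10^6 m.
Gravity supplies the centripetal force: G M m / r² = m v² / r, so v = √(GM/r).
v = √(6.67 × 10^-11 × 8.43 × 10^24 / 9.025 × 10^6) = √(6.230 × 10^7) = 7893 m/s.

7890 m/s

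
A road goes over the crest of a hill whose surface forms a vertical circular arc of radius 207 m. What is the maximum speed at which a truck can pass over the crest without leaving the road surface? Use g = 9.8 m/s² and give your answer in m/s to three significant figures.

45.0 m/s

At the crest the centre of the circle is below the truck, so the net downward (centripetal) force is mg − N = mv²/r.
The truck leaves the road when N → 0, giving v_max = √(g r) = √(9.8 × 207) = 45.04 m/s.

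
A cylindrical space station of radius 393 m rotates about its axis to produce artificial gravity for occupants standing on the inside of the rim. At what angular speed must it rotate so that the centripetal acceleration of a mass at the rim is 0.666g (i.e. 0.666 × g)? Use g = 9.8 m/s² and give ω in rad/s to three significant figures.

0.129 rad/s

Centripetal acceleration a_c = ω²r. Setting ω²r = 0.666g:
ω = √(0.666g / r) = √(0.666 × 9.8 / 393) = √0.01661 = 0.1289 rad/s.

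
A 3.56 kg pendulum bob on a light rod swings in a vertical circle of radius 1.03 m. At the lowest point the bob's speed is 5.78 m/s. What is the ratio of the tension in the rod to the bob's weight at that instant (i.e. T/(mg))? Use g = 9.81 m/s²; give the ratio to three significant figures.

4.31

At the bottom, T − mg = mv²/r, so T = m(v²/r + g) and T/(mg) = v²/(rg) + 1 = (5.78)²/(1.03 × 9.81) + 1 = 3.306 + 1 = 4.306.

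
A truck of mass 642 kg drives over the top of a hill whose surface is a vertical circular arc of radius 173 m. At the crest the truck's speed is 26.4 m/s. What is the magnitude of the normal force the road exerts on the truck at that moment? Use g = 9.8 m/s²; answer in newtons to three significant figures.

At the crest the centripetal acceleration points downward (toward the centre of the arc), so mg − N = mv²/r.
N = m(g − v²/r) = 642 × (9.8 − (26.4)²/173) = 642 × (9.8 − 4.029) = 642 × 5.771 = 3705 N.

3710 N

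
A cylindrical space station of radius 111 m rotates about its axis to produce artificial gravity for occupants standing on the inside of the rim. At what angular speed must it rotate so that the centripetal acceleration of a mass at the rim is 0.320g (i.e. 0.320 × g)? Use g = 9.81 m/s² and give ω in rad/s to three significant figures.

Centripetal acceleration a_c = ω²r. Setting ω²r = 0.320g:
ω = √(0.320g / r) = √(0.320 × 9.81 / 111) = √0.02828 = 0.1682 rad/s.

0.168 rad/s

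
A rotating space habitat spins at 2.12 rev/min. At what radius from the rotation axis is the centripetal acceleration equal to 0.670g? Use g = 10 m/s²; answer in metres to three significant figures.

ω = 2.12 rev/min × 2π/60 = 0.2220 rad/s.
a_c = ω²r = 0.670g ⇒ r = 0.670 × 10.0 / (0.2220)² = 6.700/0.04929 = 135.9 m.

136 m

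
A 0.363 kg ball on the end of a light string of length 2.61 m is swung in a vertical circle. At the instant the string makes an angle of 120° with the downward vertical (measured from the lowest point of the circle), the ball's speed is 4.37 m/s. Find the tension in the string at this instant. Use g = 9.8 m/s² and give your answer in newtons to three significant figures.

Take the radial direction toward the centre of the circle as positive. The component of the weight along the string toward the centre is −mg cos φ (φ measured from the bottom), so Newton's second law along the string gives T − mg cos φ = m v²/r.
cos 120° = -0.5000, so T = m(v²/r + g cos φ) = 0.363 × ((4.37)²/2.61 + 9.8 × -0.5000) = 0.363 × (7.317 + (-4.900)) = 0.363 × 2.417 = 0.8773 N.

0.877 N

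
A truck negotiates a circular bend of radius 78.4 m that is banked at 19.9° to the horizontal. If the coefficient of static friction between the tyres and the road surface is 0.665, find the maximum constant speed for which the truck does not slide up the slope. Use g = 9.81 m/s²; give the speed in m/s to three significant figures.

At the maximum speed, friction acts down the slope at its limiting value f = μN. Radially (horizontal, toward centre): N sinθ + μN cosθ = mv²/r. Vertically: N cosθ − μN sinθ = mg.
Dividing: v² = r g (sinθ + μcosθ)/(cosθ − μsinθ).
sinθ + μcosθ = 0.3404 + 0.665×0.9403 = 0.9657; cosθ − μsinθ = 0.9403 − 0.665×0.3404 = 0.7139.
v² = 78.4 × 9.81 × 0.9657/0.7139 = 1040 m²/s², so v = 32.25 m/s.

32.3 m/s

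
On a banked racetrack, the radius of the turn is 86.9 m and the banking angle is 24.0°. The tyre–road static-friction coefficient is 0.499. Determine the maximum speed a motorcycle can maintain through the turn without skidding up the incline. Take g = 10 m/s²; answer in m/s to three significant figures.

At the maximum speed, friction acts down the slope at its limiting value f = μN. Radially (horizontal, toward centre): N sinθ + μN cosθ = mv²/r. Vertically: N cosθ − μN sinθ = mg.
Dividing: v² = r g (sinθ + μcosθ)/(cosθ − μsinθ).
sinθ + μcosθ = 0.4067 + 0.499×0.9135 = 0.8626; cosθ − μsinθ = 0.9135 − 0.499×0.4067 = 0.7106.
v² = 86.9 × 10.0 × 0.8626/0.7106 = 1055 m²/s², so v = 32.48 m/s.

32.5 m/s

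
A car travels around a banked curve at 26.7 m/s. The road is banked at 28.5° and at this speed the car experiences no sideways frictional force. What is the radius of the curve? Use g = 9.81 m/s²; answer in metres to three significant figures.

134 m

Frictionless banking: tanθ = v²/(rg), so r = v²/(g tanθ).
r = (26.7)²/(9.81 × tan 28.5°) = 712.9/(9.81 × 0.5430) = 712.9/5.326 = 133.8 m.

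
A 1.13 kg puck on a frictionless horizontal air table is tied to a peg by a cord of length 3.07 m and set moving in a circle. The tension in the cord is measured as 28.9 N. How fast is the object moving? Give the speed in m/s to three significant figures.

T = m v²/r ⇒ v = √(T r / m) = √(28.9 × 3.07 / 1.13) = √78.52 = 8.861 m/s.

8.86 m/s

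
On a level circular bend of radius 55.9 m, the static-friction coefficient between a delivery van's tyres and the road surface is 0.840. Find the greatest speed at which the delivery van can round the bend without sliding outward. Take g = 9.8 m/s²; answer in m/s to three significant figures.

21.5 m/s

The only inward force on a level bend is static friction, so at the limit f_s = μ_s N = μ_s m g = m v²/r.
Mass cancels: v_max = √(μ_s g r) = √(0.840 × 9.8 × 55.9) = √460.2 = 21.45 m/s.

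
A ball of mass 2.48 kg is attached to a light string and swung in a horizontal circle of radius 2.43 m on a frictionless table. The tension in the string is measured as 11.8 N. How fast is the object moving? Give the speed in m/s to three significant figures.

T = m v²/r ⇒ v = √(T r / m) = √(11.8 × 2.43 / 2.48) = √11.56 = 3.400 m/s.

3.40 m/s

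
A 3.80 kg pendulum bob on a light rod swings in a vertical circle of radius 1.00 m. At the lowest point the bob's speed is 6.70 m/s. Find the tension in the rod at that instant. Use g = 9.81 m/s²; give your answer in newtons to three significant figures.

At the lowest point, T points up (toward the centre) and the weight mg points down (away from the centre), so the net inward force is T − mg = mv²/r.
T = m(v²/r + g) = 3.80 × ((6.70)²/1.00 + 9.81) = 3.80 × (44.89 + 9.81) = 3.80 × 54.70 = 207.9 N.

208 N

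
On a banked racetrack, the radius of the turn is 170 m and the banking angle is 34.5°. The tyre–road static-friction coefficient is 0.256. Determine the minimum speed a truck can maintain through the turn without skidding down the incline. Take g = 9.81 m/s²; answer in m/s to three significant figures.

24.7 m/s

At the minimum speed, friction acts up the slope at its limiting value f = μN. Radially (horizontal, toward centre): N sinθ − μN cosθ = mv²/r. Vertically: N cosθ + μN sinθ = mg.
Dividing: v² = r g (sinθ − μcosθ)/(cosθ + μsinθ).
sinθ − μcosθ = 0.5664 − 0.256×0.8241 = 0.3554; cosθ + μsinθ = 0.8241 + 0.256×0.5664 = 0.9691.
v² = 170 × 9.81 × 0.3554/0.9691 = 611.6 m²/s², so v = 24.73 m/s.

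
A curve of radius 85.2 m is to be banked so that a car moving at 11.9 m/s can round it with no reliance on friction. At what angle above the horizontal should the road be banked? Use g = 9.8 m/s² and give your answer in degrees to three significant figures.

For a frictionless banked turn: horizontally N sinθ = mv²/r and vertically N cosθ = mg.
Dividing: tanθ = v²/(r g) = (11.9)²/(85.2 × 9.8) = 141.6/835.0 = 0.1696.
θ = arctan(0.1696) = 9.626°.

9.63°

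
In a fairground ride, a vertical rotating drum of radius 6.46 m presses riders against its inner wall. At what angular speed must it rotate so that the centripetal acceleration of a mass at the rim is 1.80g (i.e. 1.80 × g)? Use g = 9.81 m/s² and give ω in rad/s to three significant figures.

Centripetal acceleration a_c = ω²r. Setting ω²r = 1.80g:
ω = √(1.80g / r) = √(1.80 × 9.81 / 6.46) = √2.733 = 1.653 rad/s.

1.65 rad/s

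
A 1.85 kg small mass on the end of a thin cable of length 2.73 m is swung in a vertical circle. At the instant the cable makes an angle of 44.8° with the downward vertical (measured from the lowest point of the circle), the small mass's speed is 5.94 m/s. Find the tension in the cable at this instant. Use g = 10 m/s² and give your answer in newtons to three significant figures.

Take the radial direction toward the centre of the circle as positive. The component of the weight along the string toward the centre is −mg cos φ (φ measured from the bottom), so Newton's second law along the string gives T − mg cos φ = m v²/r.
cos 44.8° = 0.7096, so T = m(v²/r + g cos φ) = 1.85 × ((5.94)²/2.73 + 10.0 × 0.7096) = 1.85 × (12.92 + (7.096)) = 1.85 × 20.02 = 37.04 N.

37.0 N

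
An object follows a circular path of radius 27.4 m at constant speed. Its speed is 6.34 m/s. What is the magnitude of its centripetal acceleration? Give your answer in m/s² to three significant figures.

1.47 m/s²

a_c = v²/r = (6.340)²/27.4 = 40.20/27.4 = 1.467 m/s².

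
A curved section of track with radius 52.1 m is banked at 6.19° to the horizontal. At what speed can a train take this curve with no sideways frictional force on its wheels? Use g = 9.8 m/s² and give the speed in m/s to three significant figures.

7.44 m/s

On a frictionless banked curve, N sinθ = mv²/r and N cosθ = mg, so tanθ = v²/(rg).
v = √(r g tanθ) = √(52.1 × 9.8 × tan 6.19°) = √(52.1 × 9.8 × 0.1085) = √55.38 = 7.442 m/s.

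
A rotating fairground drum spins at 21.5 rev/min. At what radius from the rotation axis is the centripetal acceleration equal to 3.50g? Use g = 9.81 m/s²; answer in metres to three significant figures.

6.77 m

ω = 21.5 rev/min × 2π/60 = 2.251 rad/s.
a_c = ω²r = 3.50g ⇒ r = 3.50 × 9.81 / (2.251)² = 34.34/5.069 = 6.773 m.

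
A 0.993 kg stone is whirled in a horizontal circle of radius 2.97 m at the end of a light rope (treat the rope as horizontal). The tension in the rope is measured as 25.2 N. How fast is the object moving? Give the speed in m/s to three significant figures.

T = m v²/r ⇒ v = √(T r / m) = √(25.2 × 2.97 / 0.993) = √75.37 = 8.682 m/s.

8.68 m/s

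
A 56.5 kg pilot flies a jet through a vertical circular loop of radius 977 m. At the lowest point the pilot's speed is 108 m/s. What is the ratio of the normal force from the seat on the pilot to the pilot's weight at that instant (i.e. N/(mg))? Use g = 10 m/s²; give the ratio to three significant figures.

At the bottom, N − mg = mv²/r, so N = m(v²/r + g) and N/(mg) = v²/(rg) + 1 = (108)²/(977 × 10.0) + 1 = 1.194 + 1 = 2.194.

2.19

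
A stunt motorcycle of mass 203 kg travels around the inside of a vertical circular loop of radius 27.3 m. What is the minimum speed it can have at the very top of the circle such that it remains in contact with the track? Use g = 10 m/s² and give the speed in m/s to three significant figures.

16.5 m/s

At the top, both weight mg and N point toward the centre: N + mg = mv²/r.
At minimum speed N → 0, so mg = mv_min²/r ⇒ v_min = √(g r) = √(10.0 × 27.3) = 16.52 m/s.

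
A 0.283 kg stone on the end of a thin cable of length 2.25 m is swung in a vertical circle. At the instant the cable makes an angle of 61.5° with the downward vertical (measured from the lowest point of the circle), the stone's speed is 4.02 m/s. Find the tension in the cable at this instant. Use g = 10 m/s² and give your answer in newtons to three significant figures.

Take the radial direction toward the centre of the circle as positive. The component of the weight along the string toward the centre is −mg cos φ (φ measured from the bottom), so Newton's second law along the string gives T − mg cos φ = m v²/r.
cos 61.5° = 0.4772, so T = m(v²/r + g cos φ) = 0.283 × ((4.02)²/2.25 + 10.0 × 0.4772) = 0.283 × (7.182 + (4.772)) = 0.283 × 11.95 = 3.383 N.

3.38 N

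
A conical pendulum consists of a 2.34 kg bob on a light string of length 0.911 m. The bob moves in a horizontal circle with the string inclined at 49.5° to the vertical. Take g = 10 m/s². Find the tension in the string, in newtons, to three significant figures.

36.0 N

Vertically the bob has no acceleration, so T cosθ = mg.
T = mg/cosθ = 2.34 × 10.0 / cos 49.5° = 23.40/0.6494 = 36.03 N.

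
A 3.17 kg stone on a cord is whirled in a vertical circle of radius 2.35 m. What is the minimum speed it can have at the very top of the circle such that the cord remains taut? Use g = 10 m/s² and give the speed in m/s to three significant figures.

4.85 m/s

At the top, both weight mg and T point toward the centre: T + mg = mv²/r.
At minimum speed T → 0, so mg = mv_min²/r ⇒ v_min = √(g r) = √(10.0 × 2.35) = 4.848 m/s.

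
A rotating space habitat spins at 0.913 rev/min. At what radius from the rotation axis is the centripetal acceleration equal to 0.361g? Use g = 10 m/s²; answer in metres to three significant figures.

ω = 0.913 rev/min × 2π/60 = 0.09561 rad/s.
a_c = ω²r = 0.361g ⇒ r = 0.361 × 10.0 / (0.09561)² = 3.610/0.009141 = 394.9 m.

395 m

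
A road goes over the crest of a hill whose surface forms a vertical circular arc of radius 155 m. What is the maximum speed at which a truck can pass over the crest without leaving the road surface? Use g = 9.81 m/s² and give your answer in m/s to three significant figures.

At the crest the centre of the circle is below the truck, so the net downward (centripetal) force is mg − N = mv²/r.
The truck leaves the road when N → 0, giving v_max = √(g r) = √(9.81 × 155) = 38.99 m/s.

39.0 m/s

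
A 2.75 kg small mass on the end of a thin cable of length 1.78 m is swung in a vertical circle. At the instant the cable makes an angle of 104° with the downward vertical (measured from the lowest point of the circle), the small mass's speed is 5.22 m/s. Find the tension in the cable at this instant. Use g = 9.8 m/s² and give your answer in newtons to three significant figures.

Take the radial direction toward the centre of the circle as positive. The component of the weight along the string toward the centre is −mg cos φ (φ measured from the bottom), so Newton's second law along the string gives T − mg cos φ = m v²/r.
cos 104° = -0.2419, so T = m(v²/r + g cos φ) = 2.75 × ((5.22)²/1.78 + 9.8 × -0.2419) = 2.75 × (15.31 + (-2.371)) = 2.75 × 12.94 = 35.58 N.

35.6 N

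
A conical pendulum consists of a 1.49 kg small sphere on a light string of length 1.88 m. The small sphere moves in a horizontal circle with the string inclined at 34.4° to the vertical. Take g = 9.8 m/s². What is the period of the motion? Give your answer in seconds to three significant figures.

2.50 s

r = L sinθ = 1.062 m. From T sinθ = mω²r and T cosθ = mg: tanθ = ω²r/g, so ω² = g tanθ / r = g/(L cosθ).
ω = √(g/(L cosθ)) = √(9.8/(1.88 × 0.8251)) = √6.318 = 2.513 rad/s.
Period = 2π/ω = 2.500 s.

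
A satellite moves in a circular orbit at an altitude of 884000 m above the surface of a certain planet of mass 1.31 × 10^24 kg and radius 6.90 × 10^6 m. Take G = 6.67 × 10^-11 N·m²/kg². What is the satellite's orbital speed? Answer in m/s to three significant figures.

3350 m/s

Orbital radius r = R + h = 6.90 × 10^6 + 884000 = 7.784 × 10^6 m.
Gravity supplies the centripetal force: G M m / r² = m v² / r, so v = √(GM/r).
v = √(6.67 × 10^-11 × 1.31 × 10^24 / 7.784 × 10^6) = √(1.123 × 10^7) = 3350 m/s.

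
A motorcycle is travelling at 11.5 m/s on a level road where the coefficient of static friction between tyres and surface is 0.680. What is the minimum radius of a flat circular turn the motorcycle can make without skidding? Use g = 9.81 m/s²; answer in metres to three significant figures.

At the limit, μ_s m g = m v²/r, so r_min = v²/(μ_s g) = (11.5)²/(0.680 × 9.81) = 132.2/6.671 = 19.83 m.

19.8 m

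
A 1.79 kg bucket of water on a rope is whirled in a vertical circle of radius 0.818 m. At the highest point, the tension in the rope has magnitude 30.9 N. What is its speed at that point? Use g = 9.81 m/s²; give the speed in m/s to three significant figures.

At the top, T + mg = mv²/r, so v = √(r(T/m + g)) = √(0.818 × (30.9/1.79 + 9.81)) = √(0.818 × 27.07) = √22.15 = 4.706 m/s.

4.71 m/s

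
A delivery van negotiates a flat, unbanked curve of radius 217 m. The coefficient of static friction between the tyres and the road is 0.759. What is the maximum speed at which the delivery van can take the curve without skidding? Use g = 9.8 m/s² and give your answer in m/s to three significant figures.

40.2 m/s

On a flat curve, static friction is the only horizontal force, so it must supply the full centripetal force: μ_s m g = m v²/r.
Mass cancels: v_max = √(μ_s g r) = √(0.759 × 9.8 × 217) = √1614 = 40.18 m/s.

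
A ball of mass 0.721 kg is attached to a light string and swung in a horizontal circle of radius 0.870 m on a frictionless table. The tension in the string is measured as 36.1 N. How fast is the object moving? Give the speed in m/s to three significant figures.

6.60 m/s

T = m v²/r ⇒ v = √(T r / m) = √(36.1 × 0.870 / 0.721) = √43.56 = 6.600 m/s.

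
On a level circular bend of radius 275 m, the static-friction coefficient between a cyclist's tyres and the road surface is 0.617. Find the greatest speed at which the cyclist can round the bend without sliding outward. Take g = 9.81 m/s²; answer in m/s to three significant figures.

40.8 m/s

Friction provides the centripetal force on a flat curve. At maximum speed it is at its limiting value: μ_s m g = m v²/r.
Mass cancels: v_max = √(μ_s g r) = √(0.617 × 9.81 × 275) = √1665 = 40.80 m/s.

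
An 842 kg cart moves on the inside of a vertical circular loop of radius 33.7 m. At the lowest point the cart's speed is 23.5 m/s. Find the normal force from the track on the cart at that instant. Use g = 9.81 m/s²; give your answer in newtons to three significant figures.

22100 N

At the lowest point, N points up (toward the centre) and the weight mg points down (away from the centre), so the net inward force is N − mg = mv²/r.
N = m(v²/r + g) = 842 × ((23.5)²/33.7 + 9.81) = 842 × (16.39 + 9.81) = 842 × 26.20 = 22060 N.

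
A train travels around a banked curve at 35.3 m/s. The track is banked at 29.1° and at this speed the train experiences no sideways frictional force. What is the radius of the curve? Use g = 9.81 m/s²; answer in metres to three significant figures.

228 m

Frictionless banking: tanθ = v²/(rg), so r = v²/(g tanθ).
r = (35.3)²/(9.81 × tan 29.1°) = 1246/(9.81 × 0.5566) = 1246/5.460 = 228.2 m.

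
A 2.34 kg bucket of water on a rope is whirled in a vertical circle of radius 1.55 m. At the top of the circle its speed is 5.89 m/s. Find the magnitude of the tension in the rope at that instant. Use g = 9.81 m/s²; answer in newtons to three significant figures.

29.4 N

At the top, both T and the weight mg point inward (toward the centre), so T + mg = mv²/r.
T = m(v²/r − g) = 2.34 × ((5.89)²/1.55 − 9.81) = 2.34 × (22.38 − 9.81) = 2.34 × 12.57 = 29.42 N.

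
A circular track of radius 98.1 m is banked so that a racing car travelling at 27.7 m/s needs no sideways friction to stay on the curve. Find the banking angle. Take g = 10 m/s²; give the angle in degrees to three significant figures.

38.0°

For a frictionless banked turn: horizontally N sinθ = mv²/r and vertically N cosθ = mg.
Dividing: tanθ = v²/(r g) = (27.7)²/(98.1 × 10.0) = 767.3/981.0 = 0.7822.
θ = arctan(0.7822) = 38.03°.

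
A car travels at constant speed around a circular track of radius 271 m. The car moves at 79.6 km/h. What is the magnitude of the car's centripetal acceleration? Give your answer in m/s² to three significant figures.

1.80 m/s²

v = 79.6 km/h = 79.6/3.6 = 22.11 m/s.
a_c = v²/r = (22.11)²/271 = 488.9/271 = 1.804 m/s².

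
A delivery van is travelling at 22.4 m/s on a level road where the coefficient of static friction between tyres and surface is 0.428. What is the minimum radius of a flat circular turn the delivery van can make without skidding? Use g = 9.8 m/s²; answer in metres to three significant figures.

120 m

At the limit, μ_s m g = m v²/r, so r_min = v²/(μ_s g) = (22.4)²/(0.428 × 9.8) = 501.8/4.194 = 119.6 m.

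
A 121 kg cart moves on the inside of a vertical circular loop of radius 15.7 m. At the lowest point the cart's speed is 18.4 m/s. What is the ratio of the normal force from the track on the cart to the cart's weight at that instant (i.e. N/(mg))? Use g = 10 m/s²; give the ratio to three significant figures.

At the bottom, N − mg = mv²/r, so N = m(v²/r + g) and N/(mg) = v²/(rg) + 1 = (18.4)²/(15.7 × 10.0) + 1 = 2.156 + 1 = 3.156.

3.16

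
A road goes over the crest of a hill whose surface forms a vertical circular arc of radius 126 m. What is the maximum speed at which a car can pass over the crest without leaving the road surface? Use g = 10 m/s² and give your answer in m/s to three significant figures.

At the crest the centre of the circle is below the car, so the net downward (centripetal) force is mg − N = mv²/r.
The car leaves the road when N → 0, giving v_max = √(g r) = √(10.0 × 126) = 35.50 m/s.

35.5 m/s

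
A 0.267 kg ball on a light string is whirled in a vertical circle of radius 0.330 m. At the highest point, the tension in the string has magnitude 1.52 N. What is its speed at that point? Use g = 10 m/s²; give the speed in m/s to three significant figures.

2.28 m/s

At the top, T + mg = mv²/r, so v = √(r(T/m + g)) = √(0.330 × (1.52/0.267 + 10.0)) = √(0.330 × 15.69) = √5.179 = 2.276 m/s.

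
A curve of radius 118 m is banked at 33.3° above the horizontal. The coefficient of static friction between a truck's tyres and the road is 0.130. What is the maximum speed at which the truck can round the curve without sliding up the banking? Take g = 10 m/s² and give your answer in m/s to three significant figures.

31.9 m/s

At the maximum speed, friction acts down the slope at its limiting value f = μN. Radially (horizontal, toward centre): N sinθ + μN cosθ = mv²/r. Vertically: N cosθ − μN sinθ = mg.
Dividing: v² = r g (sinθ + μcosθ)/(cosθ − μsinθ).
sinθ + μcosθ = 0.5490 + 0.130×0.8358 = 0.6577; cosθ − μsinθ = 0.8358 − 0.130×0.5490 = 0.7644.
v² = 118 × 10.0 × 0.6577/0.7644 = 1015 m²/s², so v = 31.86 m/s.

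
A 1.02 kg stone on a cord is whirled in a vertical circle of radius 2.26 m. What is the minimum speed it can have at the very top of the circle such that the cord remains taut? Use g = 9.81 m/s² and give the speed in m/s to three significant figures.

At the top, both weight mg and T point toward the centre: T + mg = mv²/r.
At minimum speed T → 0, so mg = mv_min²/r ⇒ v_min = √(g r) = √(9.81 × 2.26) = 4.709 m/s.

4.71 m/s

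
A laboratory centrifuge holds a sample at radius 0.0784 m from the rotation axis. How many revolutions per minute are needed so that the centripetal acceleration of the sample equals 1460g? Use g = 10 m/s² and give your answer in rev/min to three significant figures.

Require ω²r = 1460g, so ω = √(1460 × 10.0/0.0784) = 431.5 rad/s.
In rev/min: ω × 60/(2π) = 431.5 × 60/(2π) = 4121 rev/min.

4120 rev/min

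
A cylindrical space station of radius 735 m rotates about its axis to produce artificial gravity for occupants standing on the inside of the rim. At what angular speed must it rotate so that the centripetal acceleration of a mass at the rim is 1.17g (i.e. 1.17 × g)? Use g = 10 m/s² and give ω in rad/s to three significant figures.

0.126 rad/s

Centripetal acceleration a_c = ω²r. Setting ω²r = 1.17g:
ω = √(1.17g / r) = √(1.17 × 10.0 / 735) = √0.01592 = 0.1262 rad/s.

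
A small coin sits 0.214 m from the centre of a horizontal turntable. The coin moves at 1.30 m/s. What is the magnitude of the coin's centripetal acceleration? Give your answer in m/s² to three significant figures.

a_c = v²/r = (1.300)²/0.214 = 1.690/0.214 = 7.897 m/s².

7.90 m/s²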